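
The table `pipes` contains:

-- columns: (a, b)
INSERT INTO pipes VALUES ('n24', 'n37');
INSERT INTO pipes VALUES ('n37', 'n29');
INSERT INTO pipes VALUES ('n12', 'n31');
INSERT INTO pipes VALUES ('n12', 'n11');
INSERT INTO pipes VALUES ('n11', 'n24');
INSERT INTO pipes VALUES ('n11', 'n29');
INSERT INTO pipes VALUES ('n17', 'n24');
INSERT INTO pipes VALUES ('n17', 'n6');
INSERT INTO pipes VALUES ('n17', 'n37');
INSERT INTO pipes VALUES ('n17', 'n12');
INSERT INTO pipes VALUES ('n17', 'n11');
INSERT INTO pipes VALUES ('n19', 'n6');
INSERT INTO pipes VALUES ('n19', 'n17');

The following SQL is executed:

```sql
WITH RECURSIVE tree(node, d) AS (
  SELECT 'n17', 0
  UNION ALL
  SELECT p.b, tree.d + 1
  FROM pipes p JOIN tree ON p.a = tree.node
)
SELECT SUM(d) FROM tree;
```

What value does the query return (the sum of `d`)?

42

Base: (n17, d=0).
Iteration 1: edges from {n17} -> (n11, d=1), (n12, d=1), (n24, d=1), (n37, d=1), (n6, d=1).
Iteration 2: edges from {n11,n12,n24,n37,n6} -> (n11, d=2), (n24, d=2), (n29, d=2) x2, (n31, d=2), (n37, d=2). [UNION ALL keeps all 6 new rows, including repeats]
Iteration 3: edges from {n11,n24,n29,n31,n37} -> (n24, d=3), (n29, d=3) x2, (n37, d=3). [UNION ALL keeps all 4 new rows, including repeats]
Iteration 4: edges from {n24,n29,n37} -> (n29, d=4), (n37, d=4).
Iteration 5: edges from {n29,n37} -> (n29, d=5).
Iteration 6: no outgoing edges from {n29}; recursion stops.
SUM(d) = 0 + 1 + 1 + 1 + 1 + 1 + 2 + 2 + 2 + 2 + 2 + 2 + 3 + 3 + ... (19 terms) = 42.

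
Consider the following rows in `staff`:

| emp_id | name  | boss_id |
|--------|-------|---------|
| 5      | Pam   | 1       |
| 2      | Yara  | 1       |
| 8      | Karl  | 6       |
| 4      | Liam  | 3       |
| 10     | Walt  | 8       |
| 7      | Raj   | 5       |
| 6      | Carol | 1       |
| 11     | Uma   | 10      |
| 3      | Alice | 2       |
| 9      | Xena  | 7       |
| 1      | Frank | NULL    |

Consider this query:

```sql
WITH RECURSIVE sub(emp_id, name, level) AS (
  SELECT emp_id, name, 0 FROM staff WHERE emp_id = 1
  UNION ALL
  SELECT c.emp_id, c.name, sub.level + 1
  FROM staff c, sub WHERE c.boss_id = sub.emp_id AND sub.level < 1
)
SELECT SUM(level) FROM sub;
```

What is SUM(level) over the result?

Base: emp_id=1 (Frank) at level 0.
Iteration 1: rows with boss_id in {1} -> Yara (id 2, level 1), Pam (id 5, level 1), Carol (id 6, level 1).
Iteration 2: level < 1 fails for all current rows; recursion stops.
SUM(level) = 0 + 1 + 1 + 1 = 3.

3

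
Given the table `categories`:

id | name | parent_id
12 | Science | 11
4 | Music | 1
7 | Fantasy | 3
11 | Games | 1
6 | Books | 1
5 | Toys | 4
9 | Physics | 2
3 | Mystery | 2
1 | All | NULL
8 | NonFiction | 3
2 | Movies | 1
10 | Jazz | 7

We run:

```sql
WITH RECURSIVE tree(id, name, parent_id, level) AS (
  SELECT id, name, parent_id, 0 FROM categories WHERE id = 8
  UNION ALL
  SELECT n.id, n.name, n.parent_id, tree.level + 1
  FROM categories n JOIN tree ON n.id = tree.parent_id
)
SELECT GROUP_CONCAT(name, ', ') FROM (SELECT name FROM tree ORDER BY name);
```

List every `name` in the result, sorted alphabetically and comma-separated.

All, Movies, Mystery, NonFiction

Base: id=8 (NonFiction), parent_id=3, level 0.
Iteration 1: join on id=3 -> Mystery (id 3, parent_id=2, level 1).
Iteration 2: join on id=2 -> Movies (id 2, parent_id=1, level 2).
Iteration 3: join on id=1 -> All (id 1, parent_id=NULL, level 3).
Iteration 4: parent_id is NULL; no match; recursion stops.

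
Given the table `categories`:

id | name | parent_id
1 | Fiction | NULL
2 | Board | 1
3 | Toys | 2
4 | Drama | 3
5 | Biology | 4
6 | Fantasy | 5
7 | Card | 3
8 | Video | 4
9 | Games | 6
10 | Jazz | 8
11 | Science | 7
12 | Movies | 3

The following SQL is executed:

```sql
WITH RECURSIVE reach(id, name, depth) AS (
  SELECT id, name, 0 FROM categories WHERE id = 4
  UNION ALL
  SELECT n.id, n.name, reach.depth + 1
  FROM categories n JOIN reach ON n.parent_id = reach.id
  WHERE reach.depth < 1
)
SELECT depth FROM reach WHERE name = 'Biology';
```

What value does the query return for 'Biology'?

1

Base: id=4 (Drama) at depth 0.
Iteration 1: rows with parent_id in {4} -> Biology (id 5, depth 1), Video (id 8, depth 1).
Iteration 2: depth < 1 fails for all current rows; recursion stops.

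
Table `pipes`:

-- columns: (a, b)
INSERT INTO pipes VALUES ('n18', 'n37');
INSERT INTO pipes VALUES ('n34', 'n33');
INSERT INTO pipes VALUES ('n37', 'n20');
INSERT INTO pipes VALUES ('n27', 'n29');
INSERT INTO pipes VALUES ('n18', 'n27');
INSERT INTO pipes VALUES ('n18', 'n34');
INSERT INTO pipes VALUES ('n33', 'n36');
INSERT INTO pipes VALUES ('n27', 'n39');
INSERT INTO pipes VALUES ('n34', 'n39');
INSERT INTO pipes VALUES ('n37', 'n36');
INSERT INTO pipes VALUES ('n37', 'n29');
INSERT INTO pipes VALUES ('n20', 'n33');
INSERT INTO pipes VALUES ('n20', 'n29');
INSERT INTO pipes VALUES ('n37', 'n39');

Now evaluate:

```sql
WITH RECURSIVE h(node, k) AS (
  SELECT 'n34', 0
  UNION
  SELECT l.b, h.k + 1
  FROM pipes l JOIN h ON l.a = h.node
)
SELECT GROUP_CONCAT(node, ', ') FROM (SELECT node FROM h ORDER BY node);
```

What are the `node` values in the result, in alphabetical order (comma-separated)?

Base: (n34, k=0).
Iteration 1: edges from {n34} -> (n33, k=1), (n39, k=1).
Iteration 2: edges from {n33,n39} -> (n36, k=2).
Iteration 3: no outgoing edges from {n36}; recursion stops.

n33, n34, n36, n39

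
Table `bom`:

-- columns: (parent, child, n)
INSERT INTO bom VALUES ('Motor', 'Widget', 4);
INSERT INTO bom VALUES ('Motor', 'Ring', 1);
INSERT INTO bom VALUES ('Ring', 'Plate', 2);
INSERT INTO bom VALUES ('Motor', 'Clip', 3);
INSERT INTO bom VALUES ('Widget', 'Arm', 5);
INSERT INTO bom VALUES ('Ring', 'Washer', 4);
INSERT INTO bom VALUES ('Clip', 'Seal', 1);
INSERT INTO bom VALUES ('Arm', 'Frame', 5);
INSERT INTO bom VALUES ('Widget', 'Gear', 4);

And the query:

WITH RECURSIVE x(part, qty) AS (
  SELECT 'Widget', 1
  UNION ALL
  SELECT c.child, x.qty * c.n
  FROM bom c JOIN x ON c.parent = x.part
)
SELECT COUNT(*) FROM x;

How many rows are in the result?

4

Base: (Widget, qty=1).
Iteration 1: components of {Widget} -> Arm = 1*5 = 5, Gear = 1*4 = 4.
Iteration 2: components of {Arm,Gear} -> Frame = 5*5 = 25.
Iteration 3: no further components; recursion stops.
Total rows emitted: 4.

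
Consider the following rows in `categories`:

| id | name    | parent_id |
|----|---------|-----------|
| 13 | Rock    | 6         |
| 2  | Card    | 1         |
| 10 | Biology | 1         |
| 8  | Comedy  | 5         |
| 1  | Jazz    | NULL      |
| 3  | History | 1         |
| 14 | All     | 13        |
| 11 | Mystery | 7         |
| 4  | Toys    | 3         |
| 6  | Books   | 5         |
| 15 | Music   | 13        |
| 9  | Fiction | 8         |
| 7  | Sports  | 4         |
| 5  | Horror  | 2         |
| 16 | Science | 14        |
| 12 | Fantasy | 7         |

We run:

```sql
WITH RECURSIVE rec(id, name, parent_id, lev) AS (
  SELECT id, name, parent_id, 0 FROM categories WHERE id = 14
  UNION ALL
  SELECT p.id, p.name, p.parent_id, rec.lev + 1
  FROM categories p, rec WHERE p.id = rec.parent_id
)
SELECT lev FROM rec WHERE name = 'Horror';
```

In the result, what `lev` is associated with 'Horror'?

3

Base: id=14 (All), parent_id=13, lev 0.
Iteration 1: join on id=13 -> Rock (id 13, parent_id=6, lev 1).
Iteration 2: join on id=6 -> Books (id 6, parent_id=5, lev 2).
Iteration 3: join on id=5 -> Horror (id 5, parent_id=2, lev 3).
Iteration 4: join on id=2 -> Card (id 2, parent_id=1, lev 4).
Iteration 5: join on id=1 -> Jazz (id 1, parent_id=NULL, lev 5).
Iteration 6: parent_id is NULL; no match; recursion stops.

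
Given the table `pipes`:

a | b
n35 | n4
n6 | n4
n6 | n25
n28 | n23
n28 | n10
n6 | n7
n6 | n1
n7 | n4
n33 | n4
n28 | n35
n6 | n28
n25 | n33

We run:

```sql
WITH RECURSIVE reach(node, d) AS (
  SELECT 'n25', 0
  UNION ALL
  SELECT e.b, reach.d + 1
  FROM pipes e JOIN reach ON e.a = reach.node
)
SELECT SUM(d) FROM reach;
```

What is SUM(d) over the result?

3

Base: (n25, d=0).
Iteration 1: edges from {n25} -> (n33, d=1).
Iteration 2: edges from {n33} -> (n4, d=2).
Iteration 3: no outgoing edges from {n4}; recursion stops.
SUM(d) = 0 + 1 + 2 = 3.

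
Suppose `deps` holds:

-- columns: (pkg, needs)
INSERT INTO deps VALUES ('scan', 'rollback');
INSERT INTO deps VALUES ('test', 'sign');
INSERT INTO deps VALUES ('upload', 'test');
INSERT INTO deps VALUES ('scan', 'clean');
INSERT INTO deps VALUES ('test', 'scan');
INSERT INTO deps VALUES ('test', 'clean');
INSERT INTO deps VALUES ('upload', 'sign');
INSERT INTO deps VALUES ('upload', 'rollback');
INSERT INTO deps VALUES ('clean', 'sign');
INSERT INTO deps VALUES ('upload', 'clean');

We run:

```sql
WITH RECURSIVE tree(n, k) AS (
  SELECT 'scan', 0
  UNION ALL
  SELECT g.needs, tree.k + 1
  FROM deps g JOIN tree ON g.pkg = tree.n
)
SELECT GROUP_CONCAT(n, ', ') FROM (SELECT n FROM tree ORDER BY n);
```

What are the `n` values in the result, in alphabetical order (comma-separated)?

Base: (scan, k=0).
Iteration 1: edges from {scan} -> (clean, k=1), (rollback, k=1).
Iteration 2: edges from {clean,rollback} -> (sign, k=2).
Iteration 3: no outgoing edges from {sign}; recursion stops.

clean, rollback, scan, sign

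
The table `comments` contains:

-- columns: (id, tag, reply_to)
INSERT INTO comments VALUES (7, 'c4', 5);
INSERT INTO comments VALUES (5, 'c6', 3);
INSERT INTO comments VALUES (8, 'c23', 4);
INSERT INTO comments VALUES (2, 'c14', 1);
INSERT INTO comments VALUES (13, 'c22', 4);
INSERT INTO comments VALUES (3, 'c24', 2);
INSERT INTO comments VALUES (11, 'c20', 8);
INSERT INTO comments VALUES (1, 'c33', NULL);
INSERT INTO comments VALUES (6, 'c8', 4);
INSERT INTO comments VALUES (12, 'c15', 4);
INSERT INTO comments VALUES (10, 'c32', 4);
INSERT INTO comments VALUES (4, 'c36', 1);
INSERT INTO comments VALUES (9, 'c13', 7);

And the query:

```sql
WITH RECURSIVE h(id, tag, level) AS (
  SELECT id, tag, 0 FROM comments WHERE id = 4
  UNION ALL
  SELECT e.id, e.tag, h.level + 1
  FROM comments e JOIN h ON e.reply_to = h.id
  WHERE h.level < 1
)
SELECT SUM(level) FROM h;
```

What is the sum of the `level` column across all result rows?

5

Base: id=4 (c36) at level 0.
Iteration 1: rows with reply_to in {4} -> c8 (id 6, level 1), c23 (id 8, level 1), c32 (id 10, level 1), c15 (id 12, level 1), c22 (id 13, level 1).
Iteration 2: level < 1 fails for all current rows; recursion stops.
SUM(level) = 0 + 1 + 1 + 1 + 1 + 1 = 5.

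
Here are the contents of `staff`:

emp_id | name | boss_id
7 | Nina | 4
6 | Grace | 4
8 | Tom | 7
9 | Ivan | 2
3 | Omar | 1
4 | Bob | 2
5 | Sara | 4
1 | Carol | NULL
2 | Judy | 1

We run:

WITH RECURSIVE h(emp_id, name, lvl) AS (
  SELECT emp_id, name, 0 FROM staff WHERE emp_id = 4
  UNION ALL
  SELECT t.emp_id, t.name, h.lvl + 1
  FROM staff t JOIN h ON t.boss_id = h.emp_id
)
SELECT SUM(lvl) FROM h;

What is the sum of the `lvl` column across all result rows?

Base: emp_id=4 (Bob) at lvl 0.
Iteration 1: rows with boss_id in {4} -> Sara (id 5, lvl 1), Grace (id 6, lvl 1), Nina (id 7, lvl 1).
Iteration 2: rows with boss_id in {5,6,7} -> Tom (id 8, lvl 2).
Iteration 3: no rows with boss_id in {8}; recursion stops.
SUM(lvl) = 0 + 1 + 1 + 1 + 2 = 5.

5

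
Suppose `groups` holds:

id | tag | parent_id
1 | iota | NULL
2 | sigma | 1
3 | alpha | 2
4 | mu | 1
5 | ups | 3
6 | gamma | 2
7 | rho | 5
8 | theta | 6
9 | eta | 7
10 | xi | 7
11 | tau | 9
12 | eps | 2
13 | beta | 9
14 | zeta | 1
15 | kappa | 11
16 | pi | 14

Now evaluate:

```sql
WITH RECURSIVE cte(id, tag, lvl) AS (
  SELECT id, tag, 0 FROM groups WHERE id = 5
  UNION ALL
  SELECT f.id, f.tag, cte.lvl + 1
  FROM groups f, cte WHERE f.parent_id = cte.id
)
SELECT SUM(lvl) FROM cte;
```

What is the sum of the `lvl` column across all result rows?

Base: id=5 (ups) at lvl 0.
Iteration 1: rows with parent_id in {5} -> rho (id 7, lvl 1).
Iteration 2: rows with parent_id in {7} -> eta (id 9, lvl 2), xi (id 10, lvl 2).
Iteration 3: rows with parent_id in {9,10} -> tau (id 11, lvl 3), beta (id 13, lvl 3).
Iteration 4: rows with parent_id in {11,13} -> kappa (id 15, lvl 4).
Iteration 5: no rows with parent_id in {15}; recursion stops.
SUM(lvl) = 0 + 1 + 2 + 2 + 3 + 3 + 4 = 15.

15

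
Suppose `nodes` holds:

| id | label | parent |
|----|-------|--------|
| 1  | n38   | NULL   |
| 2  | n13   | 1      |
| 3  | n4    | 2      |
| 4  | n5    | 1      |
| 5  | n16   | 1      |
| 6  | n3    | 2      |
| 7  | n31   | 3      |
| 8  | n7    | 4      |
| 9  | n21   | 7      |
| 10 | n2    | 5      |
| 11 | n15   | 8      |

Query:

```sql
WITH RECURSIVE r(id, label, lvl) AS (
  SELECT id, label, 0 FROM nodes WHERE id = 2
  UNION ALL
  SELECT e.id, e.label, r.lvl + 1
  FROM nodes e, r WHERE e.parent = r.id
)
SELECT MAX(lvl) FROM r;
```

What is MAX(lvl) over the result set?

3

Base: id=2 (n13) at lvl 0.
Iteration 1: rows with parent in {2} -> n4 (id 3, lvl 1), n3 (id 6, lvl 1).
Iteration 2: rows with parent in {3,6} -> n31 (id 7, lvl 2).
Iteration 3: rows with parent in {7} -> n21 (id 9, lvl 3).
Iteration 4: no rows with parent in {9}; recursion stops.
lvl values: 0, 1, 1, 2, 3; the maximum is 3.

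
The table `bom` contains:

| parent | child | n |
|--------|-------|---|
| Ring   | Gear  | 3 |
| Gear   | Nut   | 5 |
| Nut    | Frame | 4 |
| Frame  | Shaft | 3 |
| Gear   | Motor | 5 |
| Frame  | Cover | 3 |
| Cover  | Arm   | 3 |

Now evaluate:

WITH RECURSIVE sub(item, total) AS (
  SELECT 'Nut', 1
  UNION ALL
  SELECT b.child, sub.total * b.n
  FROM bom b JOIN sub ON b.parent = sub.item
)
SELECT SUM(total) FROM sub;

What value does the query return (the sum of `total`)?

65

Base: (Nut, total=1).
Iteration 1: components of {Nut} -> Frame = 1*4 = 4.
Iteration 2: components of {Frame} -> Cover = 4*3 = 12, Shaft = 4*3 = 12.
Iteration 3: components of {Cover,Shaft} -> Arm = 12*3 = 36.
Iteration 4: no further components; recursion stops.
SUM(total) = 1 + 4 + 12 + 12 + 36 = 65.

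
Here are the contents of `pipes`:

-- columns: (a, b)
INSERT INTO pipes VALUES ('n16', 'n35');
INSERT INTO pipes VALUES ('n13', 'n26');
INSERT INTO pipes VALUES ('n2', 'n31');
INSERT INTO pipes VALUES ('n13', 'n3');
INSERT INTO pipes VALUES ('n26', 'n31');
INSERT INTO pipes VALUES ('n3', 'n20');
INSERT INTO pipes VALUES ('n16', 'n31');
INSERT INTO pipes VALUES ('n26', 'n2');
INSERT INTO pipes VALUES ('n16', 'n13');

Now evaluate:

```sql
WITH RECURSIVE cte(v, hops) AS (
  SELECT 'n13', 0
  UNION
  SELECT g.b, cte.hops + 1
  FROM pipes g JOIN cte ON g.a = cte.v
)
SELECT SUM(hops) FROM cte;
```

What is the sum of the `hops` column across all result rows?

11

Base: (n13, hops=0).
Iteration 1: edges from {n13} -> (n26, hops=1), (n3, hops=1).
Iteration 2: edges from {n26,n3} -> (n2, hops=2), (n20, hops=2), (n31, hops=2).
Iteration 3: edges from {n2,n20,n31} -> (n31, hops=3).
Iteration 4: no outgoing edges from {n31}; recursion stops.
SUM(hops) = 0 + 1 + 1 + 2 + 2 + 2 + 3 = 11.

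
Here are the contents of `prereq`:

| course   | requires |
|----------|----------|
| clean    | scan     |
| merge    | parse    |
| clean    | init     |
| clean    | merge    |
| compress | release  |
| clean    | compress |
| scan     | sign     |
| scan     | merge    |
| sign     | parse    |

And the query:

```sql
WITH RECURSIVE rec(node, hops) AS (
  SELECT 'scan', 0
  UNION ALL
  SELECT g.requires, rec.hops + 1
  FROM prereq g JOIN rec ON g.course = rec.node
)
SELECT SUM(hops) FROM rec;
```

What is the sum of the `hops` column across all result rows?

6

Base: (scan, hops=0).
Iteration 1: edges from {scan} -> (merge, hops=1), (sign, hops=1).
Iteration 2: edges from {merge,sign} -> (parse, hops=2) x2. [UNION ALL keeps all 2 new rows, including repeats]
Iteration 3: no outgoing edges from {parse}; recursion stops.
SUM(hops) = 0 + 1 + 1 + 2 + 2 = 6.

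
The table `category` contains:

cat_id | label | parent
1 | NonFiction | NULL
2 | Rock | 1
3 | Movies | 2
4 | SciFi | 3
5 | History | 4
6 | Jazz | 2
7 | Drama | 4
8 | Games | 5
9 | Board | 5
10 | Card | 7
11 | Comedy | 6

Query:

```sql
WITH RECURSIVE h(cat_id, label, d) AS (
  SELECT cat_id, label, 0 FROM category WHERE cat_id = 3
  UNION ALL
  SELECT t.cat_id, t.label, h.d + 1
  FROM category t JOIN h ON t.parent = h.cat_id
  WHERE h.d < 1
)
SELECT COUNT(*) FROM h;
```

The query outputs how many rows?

Base: cat_id=3 (Movies) at d 0.
Iteration 1: rows with parent in {3} -> SciFi (id 4, d 1).
Iteration 2: d < 1 fails for all current rows; recursion stops.
Total rows emitted: 2.

2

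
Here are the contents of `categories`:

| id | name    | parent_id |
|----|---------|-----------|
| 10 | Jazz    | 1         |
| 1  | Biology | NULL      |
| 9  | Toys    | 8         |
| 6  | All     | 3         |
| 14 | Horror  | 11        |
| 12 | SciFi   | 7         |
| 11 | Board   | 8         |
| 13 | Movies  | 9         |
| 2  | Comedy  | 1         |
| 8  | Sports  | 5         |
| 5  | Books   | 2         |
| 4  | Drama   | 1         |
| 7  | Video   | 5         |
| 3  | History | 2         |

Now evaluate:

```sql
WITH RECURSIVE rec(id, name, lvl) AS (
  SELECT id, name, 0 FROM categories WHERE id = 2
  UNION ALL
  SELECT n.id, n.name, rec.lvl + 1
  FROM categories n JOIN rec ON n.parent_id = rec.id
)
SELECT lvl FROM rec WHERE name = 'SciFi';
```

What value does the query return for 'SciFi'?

Base: id=2 (Comedy) at lvl 0.
Iteration 1: rows with parent_id in {2} -> History (id 3, lvl 1), Books (id 5, lvl 1).
Iteration 2: rows with parent_id in {3,5} -> All (id 6, lvl 2), Video (id 7, lvl 2), Sports (id 8, lvl 2).
Iteration 3: rows with parent_id in {6,7,8} -> Toys (id 9, lvl 3), Board (id 11, lvl 3), SciFi (id 12, lvl 3).
Iteration 4: rows with parent_id in {9,11,12} -> Movies (id 13, lvl 4), Horror (id 14, lvl 4).
Iteration 5: no rows with parent_id in {13,14}; recursion stops.

3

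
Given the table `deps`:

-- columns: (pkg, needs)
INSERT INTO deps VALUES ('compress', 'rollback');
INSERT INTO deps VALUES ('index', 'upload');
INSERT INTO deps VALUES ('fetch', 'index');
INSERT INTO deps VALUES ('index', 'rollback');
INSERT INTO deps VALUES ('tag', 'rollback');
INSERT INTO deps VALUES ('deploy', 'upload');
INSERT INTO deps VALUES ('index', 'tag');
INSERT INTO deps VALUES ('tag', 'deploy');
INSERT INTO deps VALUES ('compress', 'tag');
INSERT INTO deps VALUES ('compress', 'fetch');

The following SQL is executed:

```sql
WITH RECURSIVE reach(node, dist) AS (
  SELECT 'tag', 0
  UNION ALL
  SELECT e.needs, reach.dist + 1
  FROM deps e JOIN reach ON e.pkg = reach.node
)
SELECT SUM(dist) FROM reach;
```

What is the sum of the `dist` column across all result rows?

4

Base: (tag, dist=0).
Iteration 1: edges from {tag} -> (deploy, dist=1), (rollback, dist=1).
Iteration 2: edges from {deploy,rollback} -> (upload, dist=2).
Iteration 3: no outgoing edges from {upload}; recursion stops.
SUM(dist) = 0 + 1 + 1 + 2 = 4.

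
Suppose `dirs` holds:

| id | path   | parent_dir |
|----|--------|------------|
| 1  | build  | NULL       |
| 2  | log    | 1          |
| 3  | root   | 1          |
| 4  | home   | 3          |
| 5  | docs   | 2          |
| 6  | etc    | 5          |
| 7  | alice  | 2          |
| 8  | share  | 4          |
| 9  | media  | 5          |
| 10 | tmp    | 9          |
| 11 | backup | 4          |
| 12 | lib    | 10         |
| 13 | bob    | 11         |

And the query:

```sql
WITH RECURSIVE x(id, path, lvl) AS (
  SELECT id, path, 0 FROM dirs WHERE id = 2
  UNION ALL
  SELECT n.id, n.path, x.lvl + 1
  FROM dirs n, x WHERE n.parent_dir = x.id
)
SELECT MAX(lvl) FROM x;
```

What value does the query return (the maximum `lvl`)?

4

Base: id=2 (log) at lvl 0.
Iteration 1: rows with parent_dir in {2} -> docs (id 5, lvl 1), alice (id 7, lvl 1).
Iteration 2: rows with parent_dir in {5,7} -> etc (id 6, lvl 2), media (id 9, lvl 2).
Iteration 3: rows with parent_dir in {6,9} -> tmp (id 10, lvl 3).
Iteration 4: rows with parent_dir in {10} -> lib (id 12, lvl 4).
Iteration 5: no rows with parent_dir in {12}; recursion stops.
lvl values: 0, 1, 1, 2, 2, 3, 4; the maximum is 4.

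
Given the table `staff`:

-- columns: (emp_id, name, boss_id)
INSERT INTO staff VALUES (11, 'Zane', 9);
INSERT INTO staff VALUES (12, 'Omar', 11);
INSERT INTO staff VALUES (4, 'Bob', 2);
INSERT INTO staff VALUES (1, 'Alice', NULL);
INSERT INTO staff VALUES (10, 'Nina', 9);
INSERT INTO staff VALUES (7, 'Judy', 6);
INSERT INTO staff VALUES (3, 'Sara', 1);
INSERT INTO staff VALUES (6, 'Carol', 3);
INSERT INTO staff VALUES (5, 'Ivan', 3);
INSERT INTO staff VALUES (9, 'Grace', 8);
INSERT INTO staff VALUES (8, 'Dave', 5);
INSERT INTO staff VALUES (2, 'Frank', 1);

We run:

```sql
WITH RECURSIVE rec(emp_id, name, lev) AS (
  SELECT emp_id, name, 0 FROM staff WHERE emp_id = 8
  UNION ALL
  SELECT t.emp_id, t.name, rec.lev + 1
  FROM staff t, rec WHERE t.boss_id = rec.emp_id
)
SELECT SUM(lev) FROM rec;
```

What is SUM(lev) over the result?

8

Base: emp_id=8 (Dave) at lev 0.
Iteration 1: rows with boss_id in {8} -> Grace (id 9, lev 1).
Iteration 2: rows with boss_id in {9} -> Nina (id 10, lev 2), Zane (id 11, lev 2).
Iteration 3: rows with boss_id in {10,11} -> Omar (id 12, lev 3).
Iteration 4: no rows with boss_id in {12}; recursion stops.
SUM(lev) = 0 + 1 + 2 + 2 + 3 = 8.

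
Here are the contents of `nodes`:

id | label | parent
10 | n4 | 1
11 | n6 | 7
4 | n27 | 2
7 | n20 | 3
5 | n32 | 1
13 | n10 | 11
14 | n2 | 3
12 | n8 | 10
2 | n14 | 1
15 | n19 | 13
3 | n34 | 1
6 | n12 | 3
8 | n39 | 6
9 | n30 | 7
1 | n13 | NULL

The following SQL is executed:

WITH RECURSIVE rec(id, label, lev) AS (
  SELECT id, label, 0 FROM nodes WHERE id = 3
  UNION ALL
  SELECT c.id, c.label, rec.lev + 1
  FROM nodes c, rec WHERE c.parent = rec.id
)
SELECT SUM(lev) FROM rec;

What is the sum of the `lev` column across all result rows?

Base: id=3 (n34) at lev 0.
Iteration 1: rows with parent in {3} -> n12 (id 6, lev 1), n20 (id 7, lev 1), n2 (id 14, lev 1).
Iteration 2: rows with parent in {6,7,14} -> n39 (id 8, lev 2), n30 (id 9, lev 2), n6 (id 11, lev 2).
Iteration 3: rows with parent in {8,9,11} -> n10 (id 13, lev 3).
Iteration 4: rows with parent in {13} -> n19 (id 15, lev 4).
Iteration 5: no rows with parent in {15}; recursion stops.
SUM(lev) = 0 + 1 + 1 + 1 + 2 + 2 + 2 + 3 + 4 = 16.

16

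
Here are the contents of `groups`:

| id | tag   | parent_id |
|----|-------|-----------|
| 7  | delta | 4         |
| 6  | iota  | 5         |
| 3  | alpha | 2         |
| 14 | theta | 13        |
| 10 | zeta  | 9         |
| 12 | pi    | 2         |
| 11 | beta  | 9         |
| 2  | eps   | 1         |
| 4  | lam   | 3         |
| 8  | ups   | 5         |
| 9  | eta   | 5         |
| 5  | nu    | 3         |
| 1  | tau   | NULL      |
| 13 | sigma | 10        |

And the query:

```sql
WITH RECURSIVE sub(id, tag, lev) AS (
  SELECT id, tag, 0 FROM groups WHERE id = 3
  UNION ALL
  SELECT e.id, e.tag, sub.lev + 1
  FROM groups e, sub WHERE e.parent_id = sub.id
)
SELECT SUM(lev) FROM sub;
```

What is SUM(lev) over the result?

Base: id=3 (alpha) at lev 0.
Iteration 1: rows with parent_id in {3} -> lam (id 4, lev 1), nu (id 5, lev 1).
Iteration 2: rows with parent_id in {4,5} -> iota (id 6, lev 2), delta (id 7, lev 2), ups (id 8, lev 2), eta (id 9, lev 2).
Iteration 3: rows with parent_id in {6,7,8,9} -> zeta (id 10, lev 3), beta (id 11, lev 3).
Iteration 4: rows with parent_id in {10,11} -> sigma (id 13, lev 4).
Iteration 5: rows with parent_id in {13} -> theta (id 14, lev 5).
Iteration 6: no rows with parent_id in {14}; recursion stops.
SUM(lev) = 0 + 1 + 1 + 2 + 2 + 2 + 2 + 3 + 3 + 4 + 5 = 25.

25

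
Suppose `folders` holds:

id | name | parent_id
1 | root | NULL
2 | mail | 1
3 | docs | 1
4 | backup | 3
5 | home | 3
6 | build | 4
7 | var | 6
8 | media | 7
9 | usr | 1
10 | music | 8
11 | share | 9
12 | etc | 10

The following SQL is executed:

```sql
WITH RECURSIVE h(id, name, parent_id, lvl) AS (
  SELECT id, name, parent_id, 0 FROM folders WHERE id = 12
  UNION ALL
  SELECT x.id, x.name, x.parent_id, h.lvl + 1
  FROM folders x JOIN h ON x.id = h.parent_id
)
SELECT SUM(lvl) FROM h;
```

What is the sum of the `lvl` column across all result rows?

Base: id=12 (etc), parent_id=10, lvl 0.
Iteration 1: join on id=10 -> music (id 10, parent_id=8, lvl 1).
Iteration 2: join on id=8 -> media (id 8, parent_id=7, lvl 2).
Iteration 3: join on id=7 -> var (id 7, parent_id=6, lvl 3).
Iteration 4: join on id=6 -> build (id 6, parent_id=4, lvl 4).
Iteration 5: join on id=4 -> backup (id 4, parent_id=3, lvl 5).
Iteration 6: join on id=3 -> docs (id 3, parent_id=1, lvl 6).
Iteration 7: join on id=1 -> root (id 1, parent_id=NULL, lvl 7).
Iteration 8: parent_id is NULL; no match; recursion stops.
SUM(lvl) = 0 + 1 + 2 + 3 + 4 + 5 + 6 + 7 = 28.

28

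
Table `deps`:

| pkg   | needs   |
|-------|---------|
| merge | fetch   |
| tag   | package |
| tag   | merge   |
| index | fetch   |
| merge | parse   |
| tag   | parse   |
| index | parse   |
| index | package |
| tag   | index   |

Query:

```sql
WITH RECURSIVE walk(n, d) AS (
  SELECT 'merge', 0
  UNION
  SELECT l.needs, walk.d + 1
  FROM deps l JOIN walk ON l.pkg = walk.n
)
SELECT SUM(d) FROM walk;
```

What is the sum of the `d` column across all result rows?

2

Base: (merge, d=0).
Iteration 1: edges from {merge} -> (fetch, d=1), (parse, d=1).
Iteration 2: no outgoing edges from {fetch,parse}; recursion stops.
SUM(d) = 0 + 1 + 1 = 2.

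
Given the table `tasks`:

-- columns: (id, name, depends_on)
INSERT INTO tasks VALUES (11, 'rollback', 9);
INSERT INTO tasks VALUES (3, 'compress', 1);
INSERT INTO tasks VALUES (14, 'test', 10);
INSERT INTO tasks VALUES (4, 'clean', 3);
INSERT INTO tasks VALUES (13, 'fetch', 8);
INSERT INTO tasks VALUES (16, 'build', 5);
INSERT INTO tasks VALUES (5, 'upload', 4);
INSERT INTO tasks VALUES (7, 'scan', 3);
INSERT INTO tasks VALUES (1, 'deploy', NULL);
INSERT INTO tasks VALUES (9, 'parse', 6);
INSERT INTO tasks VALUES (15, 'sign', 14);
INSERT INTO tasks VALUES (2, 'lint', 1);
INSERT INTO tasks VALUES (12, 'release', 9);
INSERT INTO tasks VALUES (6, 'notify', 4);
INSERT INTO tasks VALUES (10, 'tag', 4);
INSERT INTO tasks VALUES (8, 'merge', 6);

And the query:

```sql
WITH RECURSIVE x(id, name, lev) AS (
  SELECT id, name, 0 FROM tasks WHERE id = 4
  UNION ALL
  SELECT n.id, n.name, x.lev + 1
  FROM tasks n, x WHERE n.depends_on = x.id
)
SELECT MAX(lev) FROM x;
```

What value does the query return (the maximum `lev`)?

Base: id=4 (clean) at lev 0.
Iteration 1: rows with depends_on in {4} -> upload (id 5, lev 1), notify (id 6, lev 1), tag (id 10, lev 1).
Iteration 2: rows with depends_on in {5,6,10} -> merge (id 8, lev 2), parse (id 9, lev 2), test (id 14, lev 2), build (id 16, lev 2).
Iteration 3: rows with depends_on in {8,9,14,16} -> rollback (id 11, lev 3), release (id 12, lev 3), fetch (id 13, lev 3), sign (id 15, lev 3).
Iteration 4: no rows with depends_on in {11,12,13,15}; recursion stops.
lev values: 0, 1, 1, 1, 2, 2, 2, 2, 3, 3, 3, 3; the maximum is 3.

3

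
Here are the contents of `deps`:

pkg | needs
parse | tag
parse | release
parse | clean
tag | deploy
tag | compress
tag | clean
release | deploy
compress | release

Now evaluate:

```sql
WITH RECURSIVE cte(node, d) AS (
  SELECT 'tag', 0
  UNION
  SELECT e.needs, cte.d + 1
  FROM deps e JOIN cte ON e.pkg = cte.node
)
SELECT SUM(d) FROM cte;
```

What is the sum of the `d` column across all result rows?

Base: (tag, d=0).
Iteration 1: edges from {tag} -> (clean, d=1), (compress, d=1), (deploy, d=1).
Iteration 2: edges from {clean,compress,deploy} -> (release, d=2).
Iteration 3: edges from {release} -> (deploy, d=3).
Iteration 4: no outgoing edges from {deploy}; recursion stops.
SUM(d) = 0 + 1 + 1 + 1 + 2 + 3 = 8.

8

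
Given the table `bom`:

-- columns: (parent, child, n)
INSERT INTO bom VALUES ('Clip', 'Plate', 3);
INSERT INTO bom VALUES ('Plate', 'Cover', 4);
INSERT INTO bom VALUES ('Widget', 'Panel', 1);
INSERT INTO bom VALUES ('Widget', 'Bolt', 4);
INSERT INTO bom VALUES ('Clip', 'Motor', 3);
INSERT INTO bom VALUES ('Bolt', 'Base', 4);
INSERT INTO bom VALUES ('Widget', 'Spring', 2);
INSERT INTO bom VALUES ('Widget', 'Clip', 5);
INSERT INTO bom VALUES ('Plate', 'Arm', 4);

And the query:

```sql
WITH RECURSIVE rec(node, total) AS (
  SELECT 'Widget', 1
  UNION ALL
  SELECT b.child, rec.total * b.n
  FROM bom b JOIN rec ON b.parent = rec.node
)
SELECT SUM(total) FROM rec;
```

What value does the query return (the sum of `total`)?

Base: (Widget, total=1).
Iteration 1: components of {Widget} -> Bolt = 1*4 = 4, Clip = 1*5 = 5, Panel = 1*1 = 1, Spring = 1*2 = 2.
Iteration 2: components of {Bolt,Clip,Panel,Spring} -> Base = 4*4 = 16, Motor = 5*3 = 15, Plate = 5*3 = 15.
Iteration 3: components of {Base,Motor,Plate} -> Arm = 15*4 = 60, Cover = 15*4 = 60.
Iteration 4: no further components; recursion stops.
SUM(total) = 1 + 2 + 1 + 4 + 5 + 16 + 15 + 15 + 60 + 60 = 179.

179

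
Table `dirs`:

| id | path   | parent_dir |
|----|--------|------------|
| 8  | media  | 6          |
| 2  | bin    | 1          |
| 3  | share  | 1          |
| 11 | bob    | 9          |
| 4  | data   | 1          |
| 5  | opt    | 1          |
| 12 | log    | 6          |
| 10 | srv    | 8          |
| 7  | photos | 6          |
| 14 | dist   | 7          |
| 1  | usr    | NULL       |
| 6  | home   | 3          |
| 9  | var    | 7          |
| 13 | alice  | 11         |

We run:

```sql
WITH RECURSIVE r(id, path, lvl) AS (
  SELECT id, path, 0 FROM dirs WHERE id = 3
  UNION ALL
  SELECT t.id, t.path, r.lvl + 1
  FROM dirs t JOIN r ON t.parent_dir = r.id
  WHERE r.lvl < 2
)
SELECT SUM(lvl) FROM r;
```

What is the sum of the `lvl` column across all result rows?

Base: id=3 (share) at lvl 0.
Iteration 1: rows with parent_dir in {3} -> home (id 6, lvl 1).
Iteration 2: rows with parent_dir in {6} -> photos (id 7, lvl 2), media (id 8, lvl 2), log (id 12, lvl 2).
Iteration 3: lvl < 2 fails for all current rows; recursion stops.
SUM(lvl) = 0 + 1 + 2 + 2 + 2 = 7.

7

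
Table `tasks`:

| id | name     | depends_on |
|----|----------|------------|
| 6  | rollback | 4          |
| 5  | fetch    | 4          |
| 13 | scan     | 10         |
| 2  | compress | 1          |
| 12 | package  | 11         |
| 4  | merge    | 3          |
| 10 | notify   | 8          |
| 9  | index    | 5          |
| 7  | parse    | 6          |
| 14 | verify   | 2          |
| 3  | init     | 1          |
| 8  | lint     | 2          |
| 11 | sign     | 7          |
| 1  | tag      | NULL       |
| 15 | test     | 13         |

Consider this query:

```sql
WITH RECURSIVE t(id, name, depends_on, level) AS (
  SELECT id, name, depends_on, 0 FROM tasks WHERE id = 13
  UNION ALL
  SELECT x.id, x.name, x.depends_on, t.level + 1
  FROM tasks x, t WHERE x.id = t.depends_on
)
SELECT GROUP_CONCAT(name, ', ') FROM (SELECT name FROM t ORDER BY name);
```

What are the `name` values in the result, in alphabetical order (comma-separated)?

compress, lint, notify, scan, tag

Base: id=13 (scan), depends_on=10, level 0.
Iteration 1: join on id=10 -> notify (id 10, depends_on=8, level 1).
Iteration 2: join on id=8 -> lint (id 8, depends_on=2, level 2).
Iteration 3: join on id=2 -> compress (id 2, depends_on=1, level 3).
Iteration 4: join on id=1 -> tag (id 1, depends_on=NULL, level 4).
Iteration 5: depends_on is NULL; no match; recursion stops.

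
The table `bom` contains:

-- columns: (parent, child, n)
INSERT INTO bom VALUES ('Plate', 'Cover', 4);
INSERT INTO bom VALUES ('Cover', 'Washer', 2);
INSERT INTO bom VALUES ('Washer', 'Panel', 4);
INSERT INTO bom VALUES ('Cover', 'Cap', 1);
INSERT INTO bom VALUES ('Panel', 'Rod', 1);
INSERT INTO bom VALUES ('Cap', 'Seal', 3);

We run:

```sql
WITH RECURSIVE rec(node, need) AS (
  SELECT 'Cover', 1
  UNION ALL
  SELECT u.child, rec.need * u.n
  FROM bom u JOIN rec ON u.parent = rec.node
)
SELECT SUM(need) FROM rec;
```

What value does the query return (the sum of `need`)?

23

Base: (Cover, need=1).
Iteration 1: components of {Cover} -> Cap = 1*1 = 1, Washer = 1*2 = 2.
Iteration 2: components of {Cap,Washer} -> Panel = 2*4 = 8, Seal = 1*3 = 3.
Iteration 3: components of {Panel,Seal} -> Rod = 8*1 = 8.
Iteration 4: no further components; recursion stops.
SUM(need) = 1 + 2 + 1 + 8 + 3 + 8 = 23.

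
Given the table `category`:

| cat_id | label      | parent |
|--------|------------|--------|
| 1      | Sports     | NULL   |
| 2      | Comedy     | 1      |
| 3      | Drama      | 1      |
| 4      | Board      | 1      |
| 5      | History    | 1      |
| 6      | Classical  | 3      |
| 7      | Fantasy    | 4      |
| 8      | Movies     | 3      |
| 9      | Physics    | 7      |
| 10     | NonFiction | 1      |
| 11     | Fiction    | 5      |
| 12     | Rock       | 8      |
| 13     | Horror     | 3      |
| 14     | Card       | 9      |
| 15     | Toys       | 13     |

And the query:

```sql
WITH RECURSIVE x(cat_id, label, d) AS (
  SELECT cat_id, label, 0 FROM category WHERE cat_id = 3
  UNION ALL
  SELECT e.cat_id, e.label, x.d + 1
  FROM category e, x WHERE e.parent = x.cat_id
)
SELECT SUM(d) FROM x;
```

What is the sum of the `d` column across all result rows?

Base: cat_id=3 (Drama) at d 0.
Iteration 1: rows with parent in {3} -> Classical (id 6, d 1), Movies (id 8, d 1), Horror (id 13, d 1).
Iteration 2: rows with parent in {6,8,13} -> Rock (id 12, d 2), Toys (id 15, d 2).
Iteration 3: no rows with parent in {12,15}; recursion stops.
SUM(d) = 0 + 1 + 1 + 1 + 2 + 2 = 7.

7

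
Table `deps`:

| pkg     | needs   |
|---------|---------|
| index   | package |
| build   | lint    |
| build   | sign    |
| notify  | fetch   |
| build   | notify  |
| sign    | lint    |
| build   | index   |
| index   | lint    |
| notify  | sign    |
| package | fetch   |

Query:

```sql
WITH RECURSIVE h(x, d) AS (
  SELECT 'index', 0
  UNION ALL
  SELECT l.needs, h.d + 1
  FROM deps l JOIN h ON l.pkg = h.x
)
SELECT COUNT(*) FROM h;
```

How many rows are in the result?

4

Base: (index, d=0).
Iteration 1: edges from {index} -> (lint, d=1), (package, d=1).
Iteration 2: edges from {lint,package} -> (fetch, d=2).
Iteration 3: no outgoing edges from {fetch}; recursion stops.
Total rows emitted: 4.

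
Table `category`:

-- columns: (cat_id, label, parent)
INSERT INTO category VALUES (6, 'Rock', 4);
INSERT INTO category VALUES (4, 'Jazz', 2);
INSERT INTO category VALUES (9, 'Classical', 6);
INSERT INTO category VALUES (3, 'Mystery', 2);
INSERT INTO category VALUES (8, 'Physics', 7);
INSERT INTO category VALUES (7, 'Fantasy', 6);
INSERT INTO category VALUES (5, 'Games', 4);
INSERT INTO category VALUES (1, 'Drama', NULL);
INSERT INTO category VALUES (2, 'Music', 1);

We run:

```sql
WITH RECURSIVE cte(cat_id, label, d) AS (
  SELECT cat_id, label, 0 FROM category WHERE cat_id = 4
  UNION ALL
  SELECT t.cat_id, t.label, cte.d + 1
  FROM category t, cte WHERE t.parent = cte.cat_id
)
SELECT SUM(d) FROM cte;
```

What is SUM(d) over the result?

Base: cat_id=4 (Jazz) at d 0.
Iteration 1: rows with parent in {4} -> Games (id 5, d 1), Rock (id 6, d 1).
Iteration 2: rows with parent in {5,6} -> Fantasy (id 7, d 2), Classical (id 9, d 2).
Iteration 3: rows with parent in {7,9} -> Physics (id 8, d 3).
Iteration 4: no rows with parent in {8}; recursion stops.
SUM(d) = 0 + 1 + 1 + 2 + 2 + 3 = 9.

9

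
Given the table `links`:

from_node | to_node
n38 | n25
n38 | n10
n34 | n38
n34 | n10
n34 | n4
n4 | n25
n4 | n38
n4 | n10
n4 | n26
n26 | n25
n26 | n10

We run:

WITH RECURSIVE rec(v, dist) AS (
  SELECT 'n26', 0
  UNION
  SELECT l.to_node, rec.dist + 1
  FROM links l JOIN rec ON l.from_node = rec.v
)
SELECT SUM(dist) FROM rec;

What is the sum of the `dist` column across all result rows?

Base: (n26, dist=0).
Iteration 1: edges from {n26} -> (n10, dist=1), (n25, dist=1).
Iteration 2: no outgoing edges from {n10,n25}; recursion stops.
SUM(dist) = 0 + 1 + 1 = 2.

2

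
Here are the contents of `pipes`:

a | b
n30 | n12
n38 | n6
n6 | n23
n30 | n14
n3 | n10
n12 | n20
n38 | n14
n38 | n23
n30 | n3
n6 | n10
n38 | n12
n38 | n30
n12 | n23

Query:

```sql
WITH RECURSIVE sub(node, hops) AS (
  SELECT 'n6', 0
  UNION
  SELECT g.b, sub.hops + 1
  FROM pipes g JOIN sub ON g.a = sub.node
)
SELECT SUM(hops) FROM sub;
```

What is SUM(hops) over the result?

Base: (n6, hops=0).
Iteration 1: edges from {n6} -> (n10, hops=1), (n23, hops=1).
Iteration 2: no outgoing edges from {n10,n23}; recursion stops.
SUM(hops) = 0 + 1 + 1 = 2.

2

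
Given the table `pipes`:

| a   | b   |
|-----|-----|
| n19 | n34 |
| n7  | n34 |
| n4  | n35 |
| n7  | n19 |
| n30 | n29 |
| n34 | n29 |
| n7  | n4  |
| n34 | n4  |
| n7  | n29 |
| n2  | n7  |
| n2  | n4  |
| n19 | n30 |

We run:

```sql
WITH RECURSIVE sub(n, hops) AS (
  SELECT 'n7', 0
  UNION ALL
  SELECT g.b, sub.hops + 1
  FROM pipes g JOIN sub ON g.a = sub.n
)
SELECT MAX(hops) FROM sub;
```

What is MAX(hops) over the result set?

Base: (n7, hops=0).
Iteration 1: edges from {n7} -> (n19, hops=1), (n29, hops=1), (n34, hops=1), (n4, hops=1).
Iteration 2: edges from {n19,n29,n34,n4} -> (n29, hops=2), (n30, hops=2), (n34, hops=2), (n35, hops=2), (n4, hops=2).
Iteration 3: edges from {n29,n30,n34,n35,n4} -> (n29, hops=3) x2, (n35, hops=3), (n4, hops=3). [UNION ALL keeps all 4 new rows, including repeats]
Iteration 4: edges from {n29,n35,n4} -> (n35, hops=4).
Iteration 5: no outgoing edges from {n35}; recursion stops.
hops values: 0, 1, 1, 1, 1, 2, 2, 2, 2, 2, 3, 3, 3, 3, 4; the maximum is 4.

4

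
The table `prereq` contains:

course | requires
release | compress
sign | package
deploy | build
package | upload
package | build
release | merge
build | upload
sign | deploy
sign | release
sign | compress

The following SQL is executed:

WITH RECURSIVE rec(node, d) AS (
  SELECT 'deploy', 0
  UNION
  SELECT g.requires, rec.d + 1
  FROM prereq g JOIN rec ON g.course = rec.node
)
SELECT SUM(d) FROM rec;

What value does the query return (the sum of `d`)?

3

Base: (deploy, d=0).
Iteration 1: edges from {deploy} -> (build, d=1).
Iteration 2: edges from {build} -> (upload, d=2).
Iteration 3: no outgoing edges from {upload}; recursion stops.
SUM(d) = 0 + 1 + 2 = 3.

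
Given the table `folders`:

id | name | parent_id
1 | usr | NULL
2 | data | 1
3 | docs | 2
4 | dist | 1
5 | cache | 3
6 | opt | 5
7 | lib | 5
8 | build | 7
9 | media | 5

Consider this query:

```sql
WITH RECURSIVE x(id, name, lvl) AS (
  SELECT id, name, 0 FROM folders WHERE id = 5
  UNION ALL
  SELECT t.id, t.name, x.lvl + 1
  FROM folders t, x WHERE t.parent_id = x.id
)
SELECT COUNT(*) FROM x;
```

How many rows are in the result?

Base: id=5 (cache) at lvl 0.
Iteration 1: rows with parent_id in {5} -> opt (id 6, lvl 1), lib (id 7, lvl 1), media (id 9, lvl 1).
Iteration 2: rows with parent_id in {6,7,9} -> build (id 8, lvl 2).
Iteration 3: no rows with parent_id in {8}; recursion stops.
Total rows emitted: 5.

5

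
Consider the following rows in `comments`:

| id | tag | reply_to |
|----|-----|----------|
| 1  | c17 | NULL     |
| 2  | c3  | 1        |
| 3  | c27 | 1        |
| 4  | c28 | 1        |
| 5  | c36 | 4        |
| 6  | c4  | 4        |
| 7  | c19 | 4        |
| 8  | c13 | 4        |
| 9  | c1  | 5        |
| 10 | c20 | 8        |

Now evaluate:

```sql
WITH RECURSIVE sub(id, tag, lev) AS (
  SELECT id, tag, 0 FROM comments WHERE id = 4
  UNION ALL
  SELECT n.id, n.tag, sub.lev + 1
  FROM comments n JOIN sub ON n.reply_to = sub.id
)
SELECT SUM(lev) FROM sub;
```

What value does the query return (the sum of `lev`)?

8

Base: id=4 (c28) at lev 0.
Iteration 1: rows with reply_to in {4} -> c36 (id 5, lev 1), c4 (id 6, lev 1), c19 (id 7, lev 1), c13 (id 8, lev 1).
Iteration 2: rows with reply_to in {5,6,7,8} -> c1 (id 9, lev 2), c20 (id 10, lev 2).
Iteration 3: no rows with reply_to in {9,10}; recursion stops.
SUM(lev) = 0 + 1 + 1 + 1 + 1 + 2 + 2 = 8.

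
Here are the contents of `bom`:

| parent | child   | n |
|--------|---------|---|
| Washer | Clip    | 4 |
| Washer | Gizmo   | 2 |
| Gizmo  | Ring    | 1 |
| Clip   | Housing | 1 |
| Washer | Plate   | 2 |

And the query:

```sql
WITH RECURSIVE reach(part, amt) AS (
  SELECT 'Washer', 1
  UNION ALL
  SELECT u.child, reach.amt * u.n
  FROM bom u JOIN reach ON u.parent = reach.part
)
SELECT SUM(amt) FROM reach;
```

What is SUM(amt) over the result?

Base: (Washer, amt=1).
Iteration 1: components of {Washer} -> Clip = 1*4 = 4, Gizmo = 1*2 = 2, Plate = 1*2 = 2.
Iteration 2: components of {Clip,Gizmo,Plate} -> Housing = 4*1 = 4, Ring = 2*1 = 2.
Iteration 3: no further components; recursion stops.
SUM(amt) = 1 + 4 + 2 + 2 + 4 + 2 = 15.

15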